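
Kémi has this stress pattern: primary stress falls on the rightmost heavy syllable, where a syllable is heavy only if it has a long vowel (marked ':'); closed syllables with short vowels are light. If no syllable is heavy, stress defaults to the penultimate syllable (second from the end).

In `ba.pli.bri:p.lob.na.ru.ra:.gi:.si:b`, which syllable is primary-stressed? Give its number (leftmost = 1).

Weights: 1 ba L, 2 pli L, 3 bri:p H, 4 lob L, 5 na L, 6 ru L, 7 ra: H, 8 gi: H, 9 si:b H.
Heavy syllables in the domain: 3, 7, 8, 9. The rightmost is syllable 9 (si:b).
Primary stress: syllable 9 → ba.pli.bri:p.lob.na.ru.ra:.gi:.ˈsi:b.

9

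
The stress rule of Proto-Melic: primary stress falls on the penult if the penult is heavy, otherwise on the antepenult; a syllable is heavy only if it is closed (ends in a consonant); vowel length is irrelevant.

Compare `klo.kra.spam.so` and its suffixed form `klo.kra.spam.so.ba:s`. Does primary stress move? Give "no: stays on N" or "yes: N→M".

no: stays on 3

Base `klo.kra.spam.so` (4 syllables):
  Weights: 2 kra L, 3 spam H, 4 so L.
  The penult (syllable 3, spam) is heavy, so it takes stress.
  → primary stress on syllable 3.
Suffixed `klo.kra.spam.so.ba:s` (5 syllables):
  Weights: 3 spam H, 4 so L, 5 ba:s H.
  The penult (syllable 4, so) is light, so stress falls on the antepenult (syllable 3, spam).
  → primary stress on syllable 3.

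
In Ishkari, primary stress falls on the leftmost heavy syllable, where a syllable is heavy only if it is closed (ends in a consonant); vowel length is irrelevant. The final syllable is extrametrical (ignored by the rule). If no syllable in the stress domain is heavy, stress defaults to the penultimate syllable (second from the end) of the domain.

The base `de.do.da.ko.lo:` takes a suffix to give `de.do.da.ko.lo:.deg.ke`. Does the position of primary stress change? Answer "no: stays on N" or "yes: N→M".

Base `de.do.da.ko.lo:` (5 syllables):
  The final syllable (5, lo:) is extrametrical; the stress domain is syllables 1–4.
  Weights: 1 de L, 2 do L, 3 da L, 4 ko L.
  No heavy syllable in the domain; default to the penultimate syllable (second from the end) of the domain = syllable 3.
  → primary stress on syllable 3.
Suffixed `de.do.da.ko.lo:.deg.ke` (7 syllables):
  The final syllable (7, ke) is extrametrical; the stress domain is syllables 1–6.
  Weights: 1 de L, 2 do L, 3 da L, 4 ko L, 5 lo: L, 6 deg H.
  Heavy syllables in the domain: 6. The leftmost is syllable 6 (deg).
  → primary stress on syllable 6.

yes: 3→6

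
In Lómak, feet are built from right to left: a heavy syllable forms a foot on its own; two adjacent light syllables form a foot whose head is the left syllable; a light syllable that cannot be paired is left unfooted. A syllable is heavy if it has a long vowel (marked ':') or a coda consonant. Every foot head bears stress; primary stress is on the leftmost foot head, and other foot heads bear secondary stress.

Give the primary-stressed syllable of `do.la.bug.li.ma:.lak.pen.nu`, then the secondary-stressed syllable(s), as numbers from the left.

Weights: 1 do L, 2 la L, 3 bug H, 4 li L, 5 ma: H, 6 lak H, 7 pen H, 8 nu L.
Parse right to left (heavy = foot alone; LL = one foot; stranded L unfooted): (ˈdo.la) (ˈbug) li (ˈma:) (ˈlak) (ˈpen) nu.
Foot heads: 1, 3, 5, 6, 7.
Primary stress on the leftmost head = syllable 1.
Secondary stress on 3, 5, 6, 7: ˈdo.la.ˌbug.li.ˌma:.ˌlak.ˌpen.nu.

primary 1, secondary 3, 5, 6, 7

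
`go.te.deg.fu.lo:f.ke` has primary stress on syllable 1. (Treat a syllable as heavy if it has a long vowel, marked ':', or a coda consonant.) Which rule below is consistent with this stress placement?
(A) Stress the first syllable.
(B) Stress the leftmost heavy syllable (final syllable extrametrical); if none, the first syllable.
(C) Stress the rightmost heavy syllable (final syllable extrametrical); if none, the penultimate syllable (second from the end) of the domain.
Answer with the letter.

Rule A → syllable 1 ✓.
Rule B → syllable 3 (observed: 1).
Rule C → syllable 5 (observed: 1).

A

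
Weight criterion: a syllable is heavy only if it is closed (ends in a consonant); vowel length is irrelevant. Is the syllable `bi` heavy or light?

light

`bi`: short vowel, open (no coda). Open (no coda) → light.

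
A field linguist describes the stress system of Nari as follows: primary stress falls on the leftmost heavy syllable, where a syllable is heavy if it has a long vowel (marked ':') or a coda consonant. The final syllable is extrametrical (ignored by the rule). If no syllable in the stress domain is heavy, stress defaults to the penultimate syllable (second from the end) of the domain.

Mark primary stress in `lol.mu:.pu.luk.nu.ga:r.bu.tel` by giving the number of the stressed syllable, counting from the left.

The final syllable (8, tel) is extrametrical; the stress domain is syllables 1–7.
Weights: 1 lol H, 2 mu: H, 3 pu L, 4 luk H, 5 nu L, 6 ga:r H, 7 bu L.
Heavy syllables in the domain: 1, 2, 4, 6. The leftmost is syllable 1 (lol).
Primary stress: syllable 1 → ˈlol.mu:.pu.luk.nu.ga:r.bu.tel.

1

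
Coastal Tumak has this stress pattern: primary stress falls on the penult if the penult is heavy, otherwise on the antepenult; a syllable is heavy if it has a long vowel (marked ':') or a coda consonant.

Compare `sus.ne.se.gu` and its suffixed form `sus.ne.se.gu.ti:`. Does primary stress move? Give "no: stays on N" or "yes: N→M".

yes: 2→3

Base `sus.ne.se.gu` (4 syllables):
  Weights: 2 ne L, 3 se L, 4 gu L.
  The penult (syllable 3, se) is light, so stress falls on the antepenult (syllable 2, ne).
  → primary stress on syllable 2.
Suffixed `sus.ne.se.gu.ti:` (5 syllables):
  Weights: 3 se L, 4 gu L, 5 ti: H.
  The penult (syllable 4, gu) is light, so stress falls on the antepenult (syllable 3, se).
  → primary stress on syllable 3.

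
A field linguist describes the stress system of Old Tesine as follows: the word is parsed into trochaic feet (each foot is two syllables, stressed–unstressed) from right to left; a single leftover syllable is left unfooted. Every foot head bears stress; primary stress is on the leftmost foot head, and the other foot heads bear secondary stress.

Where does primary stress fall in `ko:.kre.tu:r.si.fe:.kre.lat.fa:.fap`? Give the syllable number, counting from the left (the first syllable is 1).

Parse right to left into trochaic (ˈσσ) feet: ko: (ˈkre.tu:r) (ˈsi.fe:) (ˈkre.lat) (ˈfa:.fap). Syllable 1 is left unfooted.
Foot heads (stressed positions): 2, 4, 6, 8.
End Rule Leftmost: primary stress on the leftmost head = syllable 2.
Primary stress: syllable 2 → ko:.ˈkre.tu:r.si.fe:.kre.lat.fa:.fap.

2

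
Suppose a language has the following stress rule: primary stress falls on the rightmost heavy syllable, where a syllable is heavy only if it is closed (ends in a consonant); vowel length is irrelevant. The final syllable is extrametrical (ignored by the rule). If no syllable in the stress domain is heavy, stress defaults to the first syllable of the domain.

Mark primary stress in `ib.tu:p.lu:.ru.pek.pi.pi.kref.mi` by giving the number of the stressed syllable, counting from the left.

The final syllable (9, mi) is extrametrical; the stress domain is syllables 1–8.
Weights: 1 ib H, 2 tu:p H, 3 lu: L, 4 ru L, 5 pek H, 6 pi L, 7 pi L, 8 kref H.
Heavy syllables in the domain: 1, 2, 5, 8. The rightmost is syllable 8 (kref).
Primary stress: syllable 8 → ib.tu:p.lu:.ru.pek.pi.pi.ˈkref.mi.

8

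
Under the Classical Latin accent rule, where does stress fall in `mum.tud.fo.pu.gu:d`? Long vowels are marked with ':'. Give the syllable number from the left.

3

Classical Latin: stress the penult if heavy (long vowel or closed), else the antepenult.
Weights: 3 fo L, 4 pu L, 5 gu:d H.
The penult (syllable 4, pu) is light, so stress falls on the antepenult (syllable 3, fo).
Stress on syllable 3: mum.tud.ˈfo.pu.gu:d.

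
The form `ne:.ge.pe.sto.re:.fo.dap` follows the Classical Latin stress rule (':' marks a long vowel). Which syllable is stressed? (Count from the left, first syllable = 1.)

Classical Latin: stress the penult if heavy (long vowel or closed), else the antepenult.
Weights: 5 re: H, 6 fo L, 7 dap H.
The penult (syllable 6, fo) is light, so stress falls on the antepenult (syllable 5, re:).
Stress on syllable 5: ne:.ge.pe.sto.ˈre:.fo.dap.

5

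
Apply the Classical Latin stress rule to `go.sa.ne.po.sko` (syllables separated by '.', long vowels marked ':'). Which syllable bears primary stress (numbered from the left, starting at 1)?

Classical Latin: stress the penult if heavy (long vowel or closed), else the antepenult.
Weights: 3 ne L, 4 po L, 5 sko L.
The penult (syllable 4, po) is light, so stress falls on the antepenult (syllable 3, ne).
Stress on syllable 3: go.sa.ˈne.po.sko.

3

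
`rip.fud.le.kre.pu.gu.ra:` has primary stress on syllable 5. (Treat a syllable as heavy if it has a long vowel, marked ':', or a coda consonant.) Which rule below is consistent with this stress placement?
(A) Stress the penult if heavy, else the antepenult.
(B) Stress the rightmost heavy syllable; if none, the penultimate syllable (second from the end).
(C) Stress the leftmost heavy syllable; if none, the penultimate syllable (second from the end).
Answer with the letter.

A

Rule A → syllable 5 ✓.
Rule B → syllable 7 (observed: 5).
Rule C → syllable 1 (observed: 5).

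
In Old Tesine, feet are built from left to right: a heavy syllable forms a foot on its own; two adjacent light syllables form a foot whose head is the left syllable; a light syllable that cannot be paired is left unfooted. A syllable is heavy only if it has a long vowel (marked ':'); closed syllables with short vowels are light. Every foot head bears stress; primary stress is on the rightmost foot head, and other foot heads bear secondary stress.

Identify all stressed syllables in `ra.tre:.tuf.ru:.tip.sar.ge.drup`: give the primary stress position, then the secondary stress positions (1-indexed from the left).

primary 7, secondary 2, 4, 5

Weights: 1 ra L, 2 tre: H, 3 tuf L, 4 ru: H, 5 tip L, 6 sar L, 7 ge L, 8 drup L.
Parse left to right (heavy = foot alone; LL = one foot; stranded L unfooted): ra (ˈtre:) tuf (ˈru:) (ˈtip.sar) (ˈge.drup).
Foot heads: 2, 4, 5, 7.
Primary stress on the rightmost head = syllable 7.
Secondary stress on 2, 4, 5: ra.ˌtre:.tuf.ˌru:.ˌtip.sar.ˈge.drup.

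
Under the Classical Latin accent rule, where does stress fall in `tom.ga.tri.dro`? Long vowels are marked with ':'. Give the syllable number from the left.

2

Classical Latin: stress the penult if heavy (long vowel or closed), else the antepenult.
Weights: 2 ga L, 3 tri L, 4 dro L.
The penult (syllable 3, tri) is light, so stress falls on the antepenult (syllable 2, ga).
Stress on syllable 2: tom.ˈga.tri.dro.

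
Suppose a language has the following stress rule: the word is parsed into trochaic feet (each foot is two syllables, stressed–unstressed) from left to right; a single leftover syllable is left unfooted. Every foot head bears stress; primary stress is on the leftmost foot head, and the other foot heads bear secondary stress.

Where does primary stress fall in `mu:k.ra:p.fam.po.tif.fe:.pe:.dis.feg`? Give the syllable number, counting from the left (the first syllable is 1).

1

Parse left to right into trochaic (ˈσσ) feet: (ˈmu:k.ra:p) (ˈfam.po) (ˈtif.fe:) (ˈpe:.dis) feg. Syllable 9 is left unfooted.
Foot heads (stressed positions): 1, 3, 5, 7.
End Rule Leftmost: primary stress on the leftmost head = syllable 1.
Primary stress: syllable 1 → ˈmu:k.ra:p.fam.po.tif.fe:.pe:.dis.feg.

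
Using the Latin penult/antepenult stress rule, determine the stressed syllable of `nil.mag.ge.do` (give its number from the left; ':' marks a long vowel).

Classical Latin: stress the penult if heavy (long vowel or closed), else the antepenult.
Weights: 2 mag H, 3 ge L, 4 do L.
The penult (syllable 3, ge) is light, so stress falls on the antepenult (syllable 2, mag).
Stress on syllable 2: nil.ˈmag.ge.do.

2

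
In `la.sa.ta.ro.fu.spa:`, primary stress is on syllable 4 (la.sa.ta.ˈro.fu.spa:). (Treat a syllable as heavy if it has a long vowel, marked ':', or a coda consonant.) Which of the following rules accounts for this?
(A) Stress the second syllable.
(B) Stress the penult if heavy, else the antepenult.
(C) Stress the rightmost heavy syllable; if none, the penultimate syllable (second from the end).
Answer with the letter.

B

Rule A → syllable 2 (observed: 4).
Rule B → syllable 4 ✓.
Rule C → syllable 6 (observed: 4).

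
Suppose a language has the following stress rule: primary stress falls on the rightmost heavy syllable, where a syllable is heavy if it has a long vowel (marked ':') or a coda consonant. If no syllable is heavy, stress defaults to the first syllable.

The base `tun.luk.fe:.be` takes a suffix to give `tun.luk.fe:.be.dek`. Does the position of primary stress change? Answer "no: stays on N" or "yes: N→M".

Base `tun.luk.fe:.be` (4 syllables):
  Weights: 1 tun H, 2 luk H, 3 fe: H, 4 be L.
  Heavy syllables in the domain: 1, 2, 3. The rightmost is syllable 3 (fe:).
  → primary stress on syllable 3.
Suffixed `tun.luk.fe:.be.dek` (5 syllables):
  Weights: 1 tun H, 2 luk H, 3 fe: H, 4 be L, 5 dek H.
  Heavy syllables in the domain: 1, 2, 3, 5. The rightmost is syllable 5 (dek).
  → primary stress on syllable 5.

yes: 3→5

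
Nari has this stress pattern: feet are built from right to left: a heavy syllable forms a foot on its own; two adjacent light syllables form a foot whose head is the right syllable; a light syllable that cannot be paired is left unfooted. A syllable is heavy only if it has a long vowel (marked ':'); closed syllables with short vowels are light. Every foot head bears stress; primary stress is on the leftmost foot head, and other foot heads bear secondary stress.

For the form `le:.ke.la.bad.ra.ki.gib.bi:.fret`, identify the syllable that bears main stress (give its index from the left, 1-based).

Weights: 1 le: H, 2 ke L, 3 la L, 4 bad L, 5 ra L, 6 ki L, 7 gib L, 8 bi: H, 9 fret L.
Parse right to left (heavy = foot alone; LL = one foot; stranded L unfooted): (ˈle:) (ke.ˈla) (bad.ˈra) (ki.ˈgib) (ˈbi:) fret.
Foot heads: 1, 3, 5, 7, 8.
Primary stress on the leftmost head = syllable 1.
Primary stress: syllable 1 → ˈle:.ke.la.bad.ra.ki.gib.bi:.fret.

1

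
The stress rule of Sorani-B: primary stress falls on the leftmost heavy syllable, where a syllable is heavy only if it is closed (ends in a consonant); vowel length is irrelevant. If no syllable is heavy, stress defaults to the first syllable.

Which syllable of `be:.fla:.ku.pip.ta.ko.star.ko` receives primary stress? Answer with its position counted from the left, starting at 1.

Weights: 1 be: L, 2 fla: L, 3 ku L, 4 pip H, 5 ta L, 6 ko L, 7 star H, 8 ko L.
Heavy syllables in the domain: 4, 7. The leftmost is syllable 4 (pip).
Primary stress: syllable 4 → be:.fla:.ku.ˈpip.ta.ko.star.ko.

4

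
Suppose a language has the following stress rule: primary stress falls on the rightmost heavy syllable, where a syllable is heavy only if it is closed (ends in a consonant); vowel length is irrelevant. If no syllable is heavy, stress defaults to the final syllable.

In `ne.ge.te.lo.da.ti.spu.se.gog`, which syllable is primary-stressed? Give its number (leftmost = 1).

Weights: 1 ne L, 2 ge L, 3 te L, 4 lo L, 5 da L, 6 ti L, 7 spu L, 8 se L, 9 gog H.
Heavy syllables in the domain: 9. The rightmost is syllable 9 (gog).
Primary stress: syllable 9 → ne.ge.te.lo.da.ti.spu.se.ˈgog.

9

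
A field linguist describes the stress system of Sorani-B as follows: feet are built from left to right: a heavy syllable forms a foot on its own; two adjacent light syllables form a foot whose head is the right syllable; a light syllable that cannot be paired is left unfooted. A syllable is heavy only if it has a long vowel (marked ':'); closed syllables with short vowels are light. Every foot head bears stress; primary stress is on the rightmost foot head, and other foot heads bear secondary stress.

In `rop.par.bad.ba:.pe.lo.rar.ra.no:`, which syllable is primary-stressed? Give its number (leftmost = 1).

Weights: 1 rop L, 2 par L, 3 bad L, 4 ba: H, 5 pe L, 6 lo L, 7 rar L, 8 ra L, 9 no: H.
Parse left to right (heavy = foot alone; LL = one foot; stranded L unfooted): (rop.ˈpar) bad (ˈba:) (pe.ˈlo) (rar.ˈra) (ˈno:).
Foot heads: 2, 4, 6, 8, 9.
Primary stress on the rightmost head = syllable 9.
Primary stress: syllable 9 → rop.par.bad.ba:.pe.lo.rar.ra.ˈno:.

9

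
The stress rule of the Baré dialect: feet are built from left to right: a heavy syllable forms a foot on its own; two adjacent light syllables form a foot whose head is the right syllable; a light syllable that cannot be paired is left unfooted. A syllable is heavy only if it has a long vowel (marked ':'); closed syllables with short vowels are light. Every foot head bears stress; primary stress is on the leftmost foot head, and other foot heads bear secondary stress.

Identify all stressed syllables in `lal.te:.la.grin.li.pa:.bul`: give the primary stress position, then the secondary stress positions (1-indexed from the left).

primary 2, secondary 4, 6

Weights: 1 lal L, 2 te: H, 3 la L, 4 grin L, 5 li L, 6 pa: H, 7 bul L.
Parse left to right (heavy = foot alone; LL = one foot; stranded L unfooted): lal (ˈte:) (la.ˈgrin) li (ˈpa:) bul.
Foot heads: 2, 4, 6.
Primary stress on the leftmost head = syllable 2.
Secondary stress on 4, 6: lal.ˈte:.la.ˌgrin.li.ˌpa:.bul.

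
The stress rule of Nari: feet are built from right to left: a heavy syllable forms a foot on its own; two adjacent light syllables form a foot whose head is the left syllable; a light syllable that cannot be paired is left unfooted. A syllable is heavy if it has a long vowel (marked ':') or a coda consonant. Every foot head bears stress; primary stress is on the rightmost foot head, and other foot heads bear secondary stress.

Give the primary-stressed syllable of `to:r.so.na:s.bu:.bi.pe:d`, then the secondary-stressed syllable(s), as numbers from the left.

primary 6, secondary 1, 3, 4

Weights: 1 to:r H, 2 so L, 3 na:s H, 4 bu: H, 5 bi L, 6 pe:d H.
Parse right to left (heavy = foot alone; LL = one foot; stranded L unfooted): (ˈto:r) so (ˈna:s) (ˈbu:) bi (ˈpe:d).
Foot heads: 1, 3, 4, 6.
Primary stress on the rightmost head = syllable 6.
Secondary stress on 1, 3, 4: ˌto:r.so.ˌna:s.ˌbu:.bi.ˈpe:d.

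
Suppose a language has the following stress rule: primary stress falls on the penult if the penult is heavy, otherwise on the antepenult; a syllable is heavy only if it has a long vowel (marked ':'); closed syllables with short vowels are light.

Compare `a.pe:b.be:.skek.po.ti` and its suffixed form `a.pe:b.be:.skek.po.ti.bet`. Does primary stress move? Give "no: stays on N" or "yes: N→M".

Base `a.pe:b.be:.skek.po.ti` (6 syllables):
  Weights: 4 skek L, 5 po L, 6 ti L.
  The penult (syllable 5, po) is light, so stress falls on the antepenult (syllable 4, skek).
  → primary stress on syllable 4.
Suffixed `a.pe:b.be:.skek.po.ti.bet` (7 syllables):
  Weights: 5 po L, 6 ti L, 7 bet L.
  The penult (syllable 6, ti) is light, so stress falls on the antepenult (syllable 5, po).
  → primary stress on syllable 5.

yes: 4→5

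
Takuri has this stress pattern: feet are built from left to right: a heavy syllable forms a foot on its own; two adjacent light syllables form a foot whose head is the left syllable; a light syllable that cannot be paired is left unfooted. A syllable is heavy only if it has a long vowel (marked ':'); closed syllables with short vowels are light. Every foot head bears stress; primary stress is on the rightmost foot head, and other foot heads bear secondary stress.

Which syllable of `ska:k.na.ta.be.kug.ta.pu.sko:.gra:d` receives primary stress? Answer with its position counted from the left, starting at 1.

Weights: 1 ska:k H, 2 na L, 3 ta L, 4 be L, 5 kug L, 6 ta L, 7 pu L, 8 sko: H, 9 gra:d H.
Parse left to right (heavy = foot alone; LL = one foot; stranded L unfooted): (ˈska:k) (ˈna.ta) (ˈbe.kug) (ˈta.pu) (ˈsko:) (ˈgra:d).
Foot heads: 1, 2, 4, 6, 8, 9.
Primary stress on the rightmost head = syllable 9.
Primary stress: syllable 9 → ska:k.na.ta.be.kug.ta.pu.sko:.ˈgra:d.

9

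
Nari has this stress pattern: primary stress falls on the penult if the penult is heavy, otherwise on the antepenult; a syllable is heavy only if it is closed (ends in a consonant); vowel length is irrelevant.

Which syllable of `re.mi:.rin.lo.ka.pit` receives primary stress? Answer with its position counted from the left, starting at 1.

Weights: 4 lo L, 5 ka L, 6 pit H.
The penult (syllable 5, ka) is light, so stress falls on the antepenult (syllable 4, lo).
Primary stress: syllable 4 → re.mi:.rin.ˈlo.ka.pit.

4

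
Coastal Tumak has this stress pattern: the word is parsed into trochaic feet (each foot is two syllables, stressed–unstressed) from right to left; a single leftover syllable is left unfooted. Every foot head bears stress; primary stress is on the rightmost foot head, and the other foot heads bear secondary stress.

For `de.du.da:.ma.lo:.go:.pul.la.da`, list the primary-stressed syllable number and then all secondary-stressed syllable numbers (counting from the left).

Parse right to left into trochaic (ˈσσ) feet: de (ˈdu.da:) (ˈma.lo:) (ˈgo:.pul) (ˈla.da). Syllable 1 is left unfooted.
Foot heads (stressed positions): 2, 4, 6, 8.
End Rule Rightmost: primary stress on the rightmost head = syllable 8.
Secondary stress on 2, 4, 6: de.ˌdu.da:.ˌma.lo:.ˌgo:.pul.ˈla.da.

primary 8, secondary 2, 4, 6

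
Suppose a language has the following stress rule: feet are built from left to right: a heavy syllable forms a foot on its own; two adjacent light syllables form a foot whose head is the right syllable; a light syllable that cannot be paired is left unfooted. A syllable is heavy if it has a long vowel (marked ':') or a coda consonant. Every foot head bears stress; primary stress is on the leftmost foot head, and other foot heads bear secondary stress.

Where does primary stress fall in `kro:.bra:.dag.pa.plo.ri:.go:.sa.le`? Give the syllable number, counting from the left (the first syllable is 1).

Weights: 1 kro: H, 2 bra: H, 3 dag H, 4 pa L, 5 plo L, 6 ri: H, 7 go: H, 8 sa L, 9 le L.
Parse left to right (heavy = foot alone; LL = one foot; stranded L unfooted): (ˈkro:) (ˈbra:) (ˈdag) (pa.ˈplo) (ˈri:) (ˈgo:) (sa.ˈle).
Foot heads: 1, 2, 3, 5, 6, 7, 9.
Primary stress on the leftmost head = syllable 1.
Primary stress: syllable 1 → ˈkro:.bra:.dag.pa.plo.ri:.go:.sa.le.

1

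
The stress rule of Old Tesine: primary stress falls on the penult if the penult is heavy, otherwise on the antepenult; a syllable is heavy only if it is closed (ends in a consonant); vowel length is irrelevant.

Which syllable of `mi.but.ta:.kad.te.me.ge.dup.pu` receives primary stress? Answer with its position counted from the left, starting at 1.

Weights: 7 ge L, 8 dup H, 9 pu L.
The penult (syllable 8, dup) is heavy, so it takes stress.
Primary stress: syllable 8 → mi.but.ta:.kad.te.me.ge.ˈdup.pu.

8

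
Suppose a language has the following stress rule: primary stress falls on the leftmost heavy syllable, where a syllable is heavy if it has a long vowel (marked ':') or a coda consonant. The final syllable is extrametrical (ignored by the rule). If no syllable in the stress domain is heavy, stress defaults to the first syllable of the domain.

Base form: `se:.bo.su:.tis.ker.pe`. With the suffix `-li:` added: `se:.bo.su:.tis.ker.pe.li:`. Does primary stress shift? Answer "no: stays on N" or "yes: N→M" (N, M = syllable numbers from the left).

no: stays on 1

Base `se:.bo.su:.tis.ker.pe` (6 syllables):
  The final syllable (6, pe) is extrametrical; the stress domain is syllables 1–5.
  Weights: 1 se: H, 2 bo L, 3 su: H, 4 tis H, 5 ker H.
  Heavy syllables in the domain: 1, 3, 4, 5. The leftmost is syllable 1 (se:).
  → primary stress on syllable 1.
Suffixed `se:.bo.su:.tis.ker.pe.li:` (7 syllables):
  The final syllable (7, li:) is extrametrical; the stress domain is syllables 1–6.
  Weights: 1 se: H, 2 bo L, 3 su: H, 4 tis H, 5 ker H, 6 pe L.
  Heavy syllables in the domain: 1, 3, 4, 5. The leftmost is syllable 1 (se:).
  → primary stress on syllable 1.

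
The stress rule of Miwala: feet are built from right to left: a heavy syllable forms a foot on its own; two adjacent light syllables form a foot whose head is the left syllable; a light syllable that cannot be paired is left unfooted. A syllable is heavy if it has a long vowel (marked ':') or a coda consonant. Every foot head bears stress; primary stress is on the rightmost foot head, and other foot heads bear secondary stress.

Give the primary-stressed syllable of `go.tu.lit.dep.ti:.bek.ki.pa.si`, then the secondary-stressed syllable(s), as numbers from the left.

primary 8, secondary 1, 3, 4, 5, 6

Weights: 1 go L, 2 tu L, 3 lit H, 4 dep H, 5 ti: H, 6 bek H, 7 ki L, 8 pa L, 9 si L.
Parse right to left (heavy = foot alone; LL = one foot; stranded L unfooted): (ˈgo.tu) (ˈlit) (ˈdep) (ˈti:) (ˈbek) ki (ˈpa.si).
Foot heads: 1, 3, 4, 5, 6, 8.
Primary stress on the rightmost head = syllable 8.
Secondary stress on 1, 3, 4, 5, 6: ˌgo.tu.ˌlit.ˌdep.ˌti:.ˌbek.ki.ˈpa.si.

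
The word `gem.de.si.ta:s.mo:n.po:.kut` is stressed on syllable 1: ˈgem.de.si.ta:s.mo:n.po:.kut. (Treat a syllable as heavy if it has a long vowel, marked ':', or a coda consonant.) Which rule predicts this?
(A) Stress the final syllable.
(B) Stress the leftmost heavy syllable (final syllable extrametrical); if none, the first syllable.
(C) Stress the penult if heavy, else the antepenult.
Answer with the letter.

B

Rule A → syllable 7 (observed: 1).
Rule B → syllable 1 ✓.
Rule C → syllable 6 (observed: 1).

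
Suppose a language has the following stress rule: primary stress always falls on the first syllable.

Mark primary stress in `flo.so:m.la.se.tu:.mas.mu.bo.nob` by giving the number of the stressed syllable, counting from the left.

1

The word has 9 syllables; the first syllable is syllable 1 (flo).
Primary stress: syllable 1 → ˈflo.so:m.la.se.tu:.mas.mu.bo.nob.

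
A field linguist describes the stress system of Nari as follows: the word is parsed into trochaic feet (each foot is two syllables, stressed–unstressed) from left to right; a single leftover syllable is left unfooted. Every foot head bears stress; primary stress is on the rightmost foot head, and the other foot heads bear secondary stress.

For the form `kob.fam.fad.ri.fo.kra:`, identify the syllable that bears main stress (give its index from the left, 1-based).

5

Parse left to right into trochaic (ˈσσ) feet: (ˈkob.fam) (ˈfad.ri) (ˈfo.kra:).
Foot heads (stressed positions): 1, 3, 5.
End Rule Rightmost: primary stress on the rightmost head = syllable 5.
Primary stress: syllable 5 → kob.fam.fad.ri.ˈfo.kra:.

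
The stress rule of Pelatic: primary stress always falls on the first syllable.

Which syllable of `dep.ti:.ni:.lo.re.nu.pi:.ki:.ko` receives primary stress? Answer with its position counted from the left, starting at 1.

1

The word has 9 syllables; the first syllable is syllable 1 (dep).
Primary stress: syllable 1 → ˈdep.ti:.ni:.lo.re.nu.pi:.ki:.ko.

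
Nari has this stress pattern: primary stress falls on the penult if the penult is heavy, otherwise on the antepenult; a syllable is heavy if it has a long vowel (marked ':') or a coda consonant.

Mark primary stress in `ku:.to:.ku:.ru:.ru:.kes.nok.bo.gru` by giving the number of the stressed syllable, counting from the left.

Weights: 7 nok H, 8 bo L, 9 gru L.
The penult (syllable 8, bo) is light, so stress falls on the antepenult (syllable 7, nok).
Primary stress: syllable 7 → ku:.to:.ku:.ru:.ru:.kes.ˈnok.bo.gru.

7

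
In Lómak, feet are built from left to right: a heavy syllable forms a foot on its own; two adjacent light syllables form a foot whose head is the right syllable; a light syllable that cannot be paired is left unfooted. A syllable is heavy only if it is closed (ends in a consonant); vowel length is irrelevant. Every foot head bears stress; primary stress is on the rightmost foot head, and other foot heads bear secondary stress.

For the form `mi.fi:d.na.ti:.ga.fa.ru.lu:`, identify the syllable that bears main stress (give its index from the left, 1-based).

8

Weights: 1 mi L, 2 fi:d H, 3 na L, 4 ti: L, 5 ga L, 6 fa L, 7 ru L, 8 lu: L.
Parse left to right (heavy = foot alone; LL = one foot; stranded L unfooted): mi (ˈfi:d) (na.ˈti:) (ga.ˈfa) (ru.ˈlu:).
Foot heads: 2, 4, 6, 8.
Primary stress on the rightmost head = syllable 8.
Primary stress: syllable 8 → mi.fi:d.na.ti:.ga.fa.ru.ˈlu:.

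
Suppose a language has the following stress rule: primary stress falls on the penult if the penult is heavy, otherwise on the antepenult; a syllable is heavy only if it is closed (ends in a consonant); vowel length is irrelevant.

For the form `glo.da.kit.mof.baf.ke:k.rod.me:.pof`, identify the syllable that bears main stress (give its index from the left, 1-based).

Weights: 7 rod H, 8 me: L, 9 pof H.
The penult (syllable 8, me:) is light, so stress falls on the antepenult (syllable 7, rod).
Primary stress: syllable 7 → glo.da.kit.mof.baf.ke:k.ˈrod.me:.pof.

7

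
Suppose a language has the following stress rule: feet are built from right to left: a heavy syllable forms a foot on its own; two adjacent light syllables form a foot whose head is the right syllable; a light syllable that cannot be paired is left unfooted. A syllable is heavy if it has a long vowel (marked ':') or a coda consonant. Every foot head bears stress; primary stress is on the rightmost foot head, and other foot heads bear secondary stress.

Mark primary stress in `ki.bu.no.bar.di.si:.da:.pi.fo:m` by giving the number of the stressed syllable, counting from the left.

9

Weights: 1 ki L, 2 bu L, 3 no L, 4 bar H, 5 di L, 6 si: H, 7 da: H, 8 pi L, 9 fo:m H.
Parse right to left (heavy = foot alone; LL = one foot; stranded L unfooted): ki (bu.ˈno) (ˈbar) di (ˈsi:) (ˈda:) pi (ˈfo:m).
Foot heads: 3, 4, 6, 7, 9.
Primary stress on the rightmost head = syllable 9.
Primary stress: syllable 9 → ki.bu.no.bar.di.si:.da:.pi.ˈfo:m.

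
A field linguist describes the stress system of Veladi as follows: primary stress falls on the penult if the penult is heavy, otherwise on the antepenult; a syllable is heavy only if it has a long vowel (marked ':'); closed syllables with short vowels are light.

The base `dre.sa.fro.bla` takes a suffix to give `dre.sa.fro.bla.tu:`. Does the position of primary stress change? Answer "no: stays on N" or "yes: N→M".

Base `dre.sa.fro.bla` (4 syllables):
  Weights: 2 sa L, 3 fro L, 4 bla L.
  The penult (syllable 3, fro) is light, so stress falls on the antepenult (syllable 2, sa).
  → primary stress on syllable 2.
Suffixed `dre.sa.fro.bla.tu:` (5 syllables):
  Weights: 3 fro L, 4 bla L, 5 tu: H.
  The penult (syllable 4, bla) is light, so stress falls on the antepenult (syllable 3, fro).
  → primary stress on syllable 3.

yes: 2→3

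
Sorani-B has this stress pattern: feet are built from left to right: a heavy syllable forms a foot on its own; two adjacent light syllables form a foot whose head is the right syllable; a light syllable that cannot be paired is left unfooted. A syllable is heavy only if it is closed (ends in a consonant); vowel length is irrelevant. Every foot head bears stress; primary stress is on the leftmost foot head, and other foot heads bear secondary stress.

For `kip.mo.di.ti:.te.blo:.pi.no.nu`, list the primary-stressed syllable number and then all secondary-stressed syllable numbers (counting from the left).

primary 1, secondary 3, 5, 7, 9

Weights: 1 kip H, 2 mo L, 3 di L, 4 ti: L, 5 te L, 6 blo: L, 7 pi L, 8 no L, 9 nu L.
Parse left to right (heavy = foot alone; LL = one foot; stranded L unfooted): (ˈkip) (mo.ˈdi) (ti:.ˈte) (blo:.ˈpi) (no.ˈnu).
Foot heads: 1, 3, 5, 7, 9.
Primary stress on the leftmost head = syllable 1.
Secondary stress on 3, 5, 7, 9: ˈkip.mo.ˌdi.ti:.ˌte.blo:.ˌpi.no.ˌnu.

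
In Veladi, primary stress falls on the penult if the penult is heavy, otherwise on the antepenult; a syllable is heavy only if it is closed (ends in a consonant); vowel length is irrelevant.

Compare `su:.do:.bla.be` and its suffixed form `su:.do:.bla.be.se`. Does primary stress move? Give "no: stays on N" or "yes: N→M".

yes: 2→3

Base `su:.do:.bla.be` (4 syllables):
  Weights: 2 do: L, 3 bla L, 4 be L.
  The penult (syllable 3, bla) is light, so stress falls on the antepenult (syllable 2, do:).
  → primary stress on syllable 2.
Suffixed `su:.do:.bla.be.se` (5 syllables):
  Weights: 3 bla L, 4 be L, 5 se L.
  The penult (syllable 4, be) is light, so stress falls on the antepenult (syllable 3, bla).
  → primary stress on syllable 3.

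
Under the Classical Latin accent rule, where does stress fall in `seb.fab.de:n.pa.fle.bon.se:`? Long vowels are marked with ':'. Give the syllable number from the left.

6

Classical Latin: stress the penult if heavy (long vowel or closed), else the antepenult.
Weights: 5 fle L, 6 bon H, 7 se: H.
The penult (syllable 6, bon) is heavy, so it takes stress.
Stress on syllable 6: seb.fab.de:n.pa.fle.ˈbon.se:.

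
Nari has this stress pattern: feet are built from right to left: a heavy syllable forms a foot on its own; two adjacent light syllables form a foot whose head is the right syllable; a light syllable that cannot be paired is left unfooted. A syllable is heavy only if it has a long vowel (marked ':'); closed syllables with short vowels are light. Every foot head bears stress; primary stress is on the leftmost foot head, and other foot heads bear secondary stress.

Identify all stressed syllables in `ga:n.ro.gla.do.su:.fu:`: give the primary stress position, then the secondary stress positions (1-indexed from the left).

primary 1, secondary 4, 5, 6

Weights: 1 ga:n H, 2 ro L, 3 gla L, 4 do L, 5 su: H, 6 fu: H.
Parse right to left (heavy = foot alone; LL = one foot; stranded L unfooted): (ˈga:n) ro (gla.ˈdo) (ˈsu:) (ˈfu:).
Foot heads: 1, 4, 5, 6.
Primary stress on the leftmost head = syllable 1.
Secondary stress on 4, 5, 6: ˈga:n.ro.gla.ˌdo.ˌsu:.ˌfu:.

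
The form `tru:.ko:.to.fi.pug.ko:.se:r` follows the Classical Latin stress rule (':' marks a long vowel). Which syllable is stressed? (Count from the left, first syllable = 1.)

6

Classical Latin: stress the penult if heavy (long vowel or closed), else the antepenult.
Weights: 5 pug H, 6 ko: H, 7 se:r H.
The penult (syllable 6, ko:) is heavy, so it takes stress.
Stress on syllable 6: tru:.ko:.to.fi.pug.ˈko:.se:r.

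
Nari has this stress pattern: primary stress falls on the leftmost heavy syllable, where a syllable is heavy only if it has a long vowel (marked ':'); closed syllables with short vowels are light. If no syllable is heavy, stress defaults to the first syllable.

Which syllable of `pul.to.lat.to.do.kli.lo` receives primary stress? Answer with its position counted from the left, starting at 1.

Weights: 1 pul L, 2 to L, 3 lat L, 4 to L, 5 do L, 6 kli L, 7 lo L.
No heavy syllable in the domain; default to the first syllable = syllable 1.
Primary stress: syllable 1 → ˈpul.to.lat.to.do.kli.lo.

1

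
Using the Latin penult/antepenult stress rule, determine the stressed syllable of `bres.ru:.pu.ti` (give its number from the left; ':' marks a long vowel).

Classical Latin: stress the penult if heavy (long vowel or closed), else the antepenult.
Weights: 2 ru: H, 3 pu L, 4 ti L.
The penult (syllable 3, pu) is light, so stress falls on the antepenult (syllable 2, ru:).
Stress on syllable 2: bres.ˈru:.pu.ti.

2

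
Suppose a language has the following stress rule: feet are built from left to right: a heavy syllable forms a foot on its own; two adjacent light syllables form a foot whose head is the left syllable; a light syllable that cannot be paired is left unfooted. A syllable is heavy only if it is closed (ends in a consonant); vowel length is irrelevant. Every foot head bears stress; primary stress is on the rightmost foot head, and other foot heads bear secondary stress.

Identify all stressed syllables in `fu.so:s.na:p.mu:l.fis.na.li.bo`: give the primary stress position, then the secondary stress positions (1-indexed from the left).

primary 6, secondary 2, 3, 4, 5

Weights: 1 fu L, 2 so:s H, 3 na:p H, 4 mu:l H, 5 fis H, 6 na L, 7 li L, 8 bo L.
Parse left to right (heavy = foot alone; LL = one foot; stranded L unfooted): fu (ˈso:s) (ˈna:p) (ˈmu:l) (ˈfis) (ˈna.li) bo.
Foot heads: 2, 3, 4, 5, 6.
Primary stress on the rightmost head = syllable 6.
Secondary stress on 2, 3, 4, 5: fu.ˌso:s.ˌna:p.ˌmu:l.ˌfis.ˈna.li.bo.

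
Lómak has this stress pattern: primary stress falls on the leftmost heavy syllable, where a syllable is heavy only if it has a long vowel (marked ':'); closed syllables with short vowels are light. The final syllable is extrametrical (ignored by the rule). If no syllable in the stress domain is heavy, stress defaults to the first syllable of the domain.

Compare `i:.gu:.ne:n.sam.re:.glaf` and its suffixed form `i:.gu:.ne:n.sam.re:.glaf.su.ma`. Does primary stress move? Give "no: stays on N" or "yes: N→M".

Base `i:.gu:.ne:n.sam.re:.glaf` (6 syllables):
  The final syllable (6, glaf) is extrametrical; the stress domain is syllables 1–5.
  Weights: 1 i: H, 2 gu: H, 3 ne:n H, 4 sam L, 5 re: H.
  Heavy syllables in the domain: 1, 2, 3, 5. The leftmost is syllable 1 (i:).
  → primary stress on syllable 1.
Suffixed `i:.gu:.ne:n.sam.re:.glaf.su.ma` (8 syllables):
  The final syllable (8, ma) is extrametrical; the stress domain is syllables 1–7.
  Weights: 1 i: H, 2 gu: H, 3 ne:n H, 4 sam L, 5 re: H, 6 glaf L, 7 su L.
  Heavy syllables in the domain: 1, 2, 3, 5. The leftmost is syllable 1 (i:).
  → primary stress on syllable 1.

no: stays on 1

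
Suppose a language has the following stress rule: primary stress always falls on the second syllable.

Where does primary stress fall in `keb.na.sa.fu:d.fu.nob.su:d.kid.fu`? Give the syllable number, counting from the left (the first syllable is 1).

The word has 9 syllables; the second syllable is syllable 2 (na).
Primary stress: syllable 2 → keb.ˈna.sa.fu:d.fu.nob.su:d.kid.fu.

2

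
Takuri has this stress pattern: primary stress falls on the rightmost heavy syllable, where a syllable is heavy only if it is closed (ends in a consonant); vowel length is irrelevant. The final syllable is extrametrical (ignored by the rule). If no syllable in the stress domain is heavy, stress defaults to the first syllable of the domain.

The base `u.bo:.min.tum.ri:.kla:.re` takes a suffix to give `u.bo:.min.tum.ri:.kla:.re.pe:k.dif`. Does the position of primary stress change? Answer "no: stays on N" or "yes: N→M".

Base `u.bo:.min.tum.ri:.kla:.re` (7 syllables):
  The final syllable (7, re) is extrametrical; the stress domain is syllables 1–6.
  Weights: 1 u L, 2 bo: L, 3 min H, 4 tum H, 5 ri: L, 6 kla: L.
  Heavy syllables in the domain: 3, 4. The rightmost is syllable 4 (tum).
  → primary stress on syllable 4.
Suffixed `u.bo:.min.tum.ri:.kla:.re.pe:k.dif` (9 syllables):
  The final syllable (9, dif) is extrametrical; the stress domain is syllables 1–8.
  Weights: 1 u L, 2 bo: L, 3 min H, 4 tum H, 5 ri: L, 6 kla: L, 7 re L, 8 pe:k H.
  Heavy syllables in the domain: 3, 4, 8. The rightmost is syllable 8 (pe:k).
  → primary stress on syllable 8.

yes: 4→8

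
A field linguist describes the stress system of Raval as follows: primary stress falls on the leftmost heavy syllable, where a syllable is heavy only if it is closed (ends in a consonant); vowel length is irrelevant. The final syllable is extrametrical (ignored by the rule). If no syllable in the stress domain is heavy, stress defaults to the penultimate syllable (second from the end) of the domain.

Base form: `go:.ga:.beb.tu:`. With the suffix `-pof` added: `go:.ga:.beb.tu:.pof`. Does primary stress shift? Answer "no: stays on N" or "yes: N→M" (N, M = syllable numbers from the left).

no: stays on 3

Base `go:.ga:.beb.tu:` (4 syllables):
  The final syllable (4, tu:) is extrametrical; the stress domain is syllables 1–3.
  Weights: 1 go: L, 2 ga: L, 3 beb H.
  Heavy syllables in the domain: 3. The leftmost is syllable 3 (beb).
  → primary stress on syllable 3.
Suffixed `go:.ga:.beb.tu:.pof` (5 syllables):
  The final syllable (5, pof) is extrametrical; the stress domain is syllables 1–4.
  Weights: 1 go: L, 2 ga: L, 3 beb H, 4 tu: L.
  Heavy syllables in the domain: 3. The leftmost is syllable 3 (beb).
  → primary stress on syllable 3.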